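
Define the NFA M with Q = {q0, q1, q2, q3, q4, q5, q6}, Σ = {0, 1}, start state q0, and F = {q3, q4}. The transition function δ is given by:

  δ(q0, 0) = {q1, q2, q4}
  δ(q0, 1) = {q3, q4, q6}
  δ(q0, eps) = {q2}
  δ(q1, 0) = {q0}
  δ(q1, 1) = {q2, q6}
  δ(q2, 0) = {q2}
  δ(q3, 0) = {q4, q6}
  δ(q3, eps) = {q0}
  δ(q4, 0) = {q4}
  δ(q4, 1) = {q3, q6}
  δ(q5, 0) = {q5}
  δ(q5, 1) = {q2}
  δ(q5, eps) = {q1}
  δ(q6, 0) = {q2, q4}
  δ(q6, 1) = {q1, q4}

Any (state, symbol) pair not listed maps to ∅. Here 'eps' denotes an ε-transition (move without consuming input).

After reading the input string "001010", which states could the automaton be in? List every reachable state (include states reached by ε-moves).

{q0, q1, q2, q4, q6}

Start: ε-closure({q0}) = {q0, q2}.
Read '0': {q0, q2} → {q1, q2, q4}.
Read '0': {q1, q2, q4} → {q0, q2, q4}.
Read '1': {q0, q2, q4} → {q0, q2, q3, q4, q6}.
Read '0': {q0, q2, q3, q4, q6} → {q1, q2, q4, q6}.
Read '1': {q1, q2, q4, q6} → {q0, q1, q2, q3, q4, q6}.
Read '0': {q0, q1, q2, q3, q4, q6} → {q0, q1, q2, q4, q6}.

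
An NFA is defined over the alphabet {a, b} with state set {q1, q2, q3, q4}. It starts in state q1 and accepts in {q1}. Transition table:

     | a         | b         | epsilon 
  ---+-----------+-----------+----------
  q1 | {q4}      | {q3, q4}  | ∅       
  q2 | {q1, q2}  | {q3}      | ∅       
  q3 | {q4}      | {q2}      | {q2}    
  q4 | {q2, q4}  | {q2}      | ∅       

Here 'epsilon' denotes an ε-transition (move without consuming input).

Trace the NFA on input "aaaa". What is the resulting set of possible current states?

Start in {q1}.
Read 'a': {q1} → {q4}.
Read 'a': {q4} → {q2, q4}.
Read 'a': {q2, q4} → {q1, q2, q4}.
Read 'a': {q1, q2, q4} → {q1, q2, q4}.

{q1, q2, q4}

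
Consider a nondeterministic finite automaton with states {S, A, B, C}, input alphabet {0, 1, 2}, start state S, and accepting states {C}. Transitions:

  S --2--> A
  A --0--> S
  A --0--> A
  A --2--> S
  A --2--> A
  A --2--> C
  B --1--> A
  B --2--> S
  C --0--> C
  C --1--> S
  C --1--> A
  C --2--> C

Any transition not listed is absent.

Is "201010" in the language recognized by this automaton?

Start in {S}.
Read '2': {S} → {A}.
Read '0': {A} → {S, A}.
Read '1': {S, A} → ∅.
The set is empty and remains empty for the remaining 3 symbols.
The final set ∅ contains no accepting state.

No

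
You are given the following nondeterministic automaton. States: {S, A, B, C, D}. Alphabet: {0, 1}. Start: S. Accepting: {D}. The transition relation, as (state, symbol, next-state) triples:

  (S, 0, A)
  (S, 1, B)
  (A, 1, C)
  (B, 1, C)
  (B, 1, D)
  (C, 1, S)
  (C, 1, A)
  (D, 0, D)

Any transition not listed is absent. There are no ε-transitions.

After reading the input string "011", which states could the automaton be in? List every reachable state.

Start in {S}.
Read '0': S→{A}; now {A}.
Read '1': A→{C}; now {C}.
Read '1': C→{S, A}; now {S, A}.

{S, A}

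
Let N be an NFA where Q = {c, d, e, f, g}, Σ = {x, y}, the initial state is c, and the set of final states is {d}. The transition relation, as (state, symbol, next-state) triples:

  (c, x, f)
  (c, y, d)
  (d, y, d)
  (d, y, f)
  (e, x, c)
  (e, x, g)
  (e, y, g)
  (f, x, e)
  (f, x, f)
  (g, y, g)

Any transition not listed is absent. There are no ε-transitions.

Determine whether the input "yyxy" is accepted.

Start in {c}.
Read 'y': {c} → {d}.
Read 'y': {d} → {d, f}.
Read 'x': {d, f} → {e, f}.
Read 'y': {e, f} → {g}.
The final set {g} contains no accepting state.

No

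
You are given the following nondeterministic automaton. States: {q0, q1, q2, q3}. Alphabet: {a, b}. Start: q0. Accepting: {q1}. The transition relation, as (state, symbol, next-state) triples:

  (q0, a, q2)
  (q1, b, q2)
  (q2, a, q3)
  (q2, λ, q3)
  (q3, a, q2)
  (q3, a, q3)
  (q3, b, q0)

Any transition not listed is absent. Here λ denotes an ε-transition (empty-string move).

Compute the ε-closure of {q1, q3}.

{q1, q3}

Begin with {q1, q3}.
No ε-moves leave this set, so the closure equals the set itself.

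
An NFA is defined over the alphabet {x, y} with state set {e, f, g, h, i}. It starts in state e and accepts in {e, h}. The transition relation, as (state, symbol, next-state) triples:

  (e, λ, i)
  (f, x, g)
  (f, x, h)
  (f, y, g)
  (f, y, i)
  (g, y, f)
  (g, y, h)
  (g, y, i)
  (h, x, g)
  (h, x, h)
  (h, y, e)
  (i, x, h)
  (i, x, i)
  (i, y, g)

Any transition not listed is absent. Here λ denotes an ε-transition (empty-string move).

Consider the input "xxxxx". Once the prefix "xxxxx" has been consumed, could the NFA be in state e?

Start: ε-closure({e}) = {e, i}.
Read 'x': e→∅, i→{h, i}; now {h, i}.
Read 'x': h→{g, h}, i→{h, i}; now {g, h, i}.
Read 'x': g→∅, h→{g, h}, i→{h, i}; now {g, h, i}.
Read 'x': g→∅, h→{g, h}, i→{h, i}; now {g, h, i}.
Read 'x': g→∅, h→{g, h}, i→{h, i}; now {g, h, i}.
State e is not in {g, h, i}.

No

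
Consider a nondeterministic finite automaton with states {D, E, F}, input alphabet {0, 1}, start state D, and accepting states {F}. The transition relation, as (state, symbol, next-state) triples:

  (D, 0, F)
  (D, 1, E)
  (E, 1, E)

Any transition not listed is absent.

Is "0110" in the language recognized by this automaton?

Start in {D}.
Read '0': {D} → {F}.
Read '1': {F} → ∅.
The set is empty and remains empty for the remaining 2 symbols.
The final set ∅ contains no accepting state.

No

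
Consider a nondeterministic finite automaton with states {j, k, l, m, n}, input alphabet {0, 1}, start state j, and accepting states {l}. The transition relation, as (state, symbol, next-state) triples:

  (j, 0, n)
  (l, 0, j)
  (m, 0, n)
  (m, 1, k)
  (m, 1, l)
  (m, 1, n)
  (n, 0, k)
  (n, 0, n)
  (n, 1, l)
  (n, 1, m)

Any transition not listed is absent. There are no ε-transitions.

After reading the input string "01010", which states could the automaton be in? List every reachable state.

{j, n}

Start in {j}.
Read '0': {j} → {n}.
Read '1': {n} → {l, m}.
Read '0': {l, m} → {j, n}.
Read '1': {j, n} → {l, m}.
Read '0': {l, m} → {j, n}.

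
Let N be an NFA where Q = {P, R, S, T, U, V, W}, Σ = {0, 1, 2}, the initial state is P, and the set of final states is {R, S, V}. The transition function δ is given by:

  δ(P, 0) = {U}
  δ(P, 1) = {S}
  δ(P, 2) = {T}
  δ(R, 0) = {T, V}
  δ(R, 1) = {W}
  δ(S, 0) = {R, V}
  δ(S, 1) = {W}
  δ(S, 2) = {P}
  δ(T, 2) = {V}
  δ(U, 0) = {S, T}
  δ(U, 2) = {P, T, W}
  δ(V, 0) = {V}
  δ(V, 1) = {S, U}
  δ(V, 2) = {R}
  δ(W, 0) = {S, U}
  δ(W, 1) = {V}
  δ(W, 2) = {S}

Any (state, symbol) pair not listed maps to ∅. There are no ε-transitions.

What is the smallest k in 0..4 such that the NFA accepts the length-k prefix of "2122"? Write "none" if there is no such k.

none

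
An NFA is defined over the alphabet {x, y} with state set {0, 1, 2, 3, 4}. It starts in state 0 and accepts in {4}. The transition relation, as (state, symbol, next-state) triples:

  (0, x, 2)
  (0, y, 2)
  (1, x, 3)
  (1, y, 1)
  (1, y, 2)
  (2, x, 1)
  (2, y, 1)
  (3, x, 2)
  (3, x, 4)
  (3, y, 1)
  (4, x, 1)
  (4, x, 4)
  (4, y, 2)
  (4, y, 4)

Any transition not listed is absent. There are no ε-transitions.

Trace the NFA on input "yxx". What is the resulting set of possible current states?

{3}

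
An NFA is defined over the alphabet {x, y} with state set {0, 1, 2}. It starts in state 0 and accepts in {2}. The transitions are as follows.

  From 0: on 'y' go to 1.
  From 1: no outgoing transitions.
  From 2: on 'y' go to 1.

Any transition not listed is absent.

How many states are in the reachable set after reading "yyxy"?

0

Start in {0}.
Read 'y': 0→{1}; now {1}.
Read 'y': 1→∅; now ∅.
The set is empty and remains empty for the remaining 2 symbols.
That set has 0 states.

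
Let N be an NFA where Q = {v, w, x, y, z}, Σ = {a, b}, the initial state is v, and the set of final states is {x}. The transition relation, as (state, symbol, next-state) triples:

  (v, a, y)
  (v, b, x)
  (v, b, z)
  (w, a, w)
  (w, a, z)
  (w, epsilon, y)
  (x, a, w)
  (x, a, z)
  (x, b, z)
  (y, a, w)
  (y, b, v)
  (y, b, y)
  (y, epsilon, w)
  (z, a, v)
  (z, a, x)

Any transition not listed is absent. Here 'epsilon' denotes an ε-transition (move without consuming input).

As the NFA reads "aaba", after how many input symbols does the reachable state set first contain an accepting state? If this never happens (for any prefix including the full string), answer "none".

Start in {v}.
Read 'a': v→{y}; union {y}; ε-closure = {w, y}.
Read 'a': w→{w, z}, y→{w}; union {w, z}; ε-closure = {w, y, z}.
Read 'b': w→∅, y→{v, y}, z→∅; union {v, y}; ε-closure = {v, w, y}.
Read 'a': v→{y}, w→{w, z}, y→{w}; now {w, y, z}.
No reachable set along the way intersects F.

none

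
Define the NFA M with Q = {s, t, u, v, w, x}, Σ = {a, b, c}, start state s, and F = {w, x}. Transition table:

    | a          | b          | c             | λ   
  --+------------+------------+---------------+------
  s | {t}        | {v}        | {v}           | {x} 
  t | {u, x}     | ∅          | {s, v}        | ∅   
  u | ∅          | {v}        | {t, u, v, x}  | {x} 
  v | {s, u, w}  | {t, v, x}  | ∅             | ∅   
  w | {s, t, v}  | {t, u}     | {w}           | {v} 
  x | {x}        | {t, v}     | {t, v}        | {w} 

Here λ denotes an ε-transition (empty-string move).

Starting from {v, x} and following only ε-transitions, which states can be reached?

{v, w, x}

Begin with {v, x}.
ε-move x → w; add w.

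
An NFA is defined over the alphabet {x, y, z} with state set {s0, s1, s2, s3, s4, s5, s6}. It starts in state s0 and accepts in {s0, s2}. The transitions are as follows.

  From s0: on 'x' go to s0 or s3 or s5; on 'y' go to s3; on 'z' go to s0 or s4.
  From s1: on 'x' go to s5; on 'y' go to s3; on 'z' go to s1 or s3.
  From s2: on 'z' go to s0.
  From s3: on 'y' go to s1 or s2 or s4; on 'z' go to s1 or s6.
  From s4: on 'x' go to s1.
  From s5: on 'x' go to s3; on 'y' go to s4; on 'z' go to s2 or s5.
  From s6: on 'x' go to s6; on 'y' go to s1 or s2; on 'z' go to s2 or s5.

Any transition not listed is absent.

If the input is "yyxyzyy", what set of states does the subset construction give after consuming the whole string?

Start in {s0}.
Read 'y': {s0} → {s3}.
Read 'y': {s3} → {s1, s2, s4}.
Read 'x': {s1, s2, s4} → {s1, s5}.
Read 'y': {s1, s5} → {s3, s4}.
Read 'z': {s3, s4} → {s1, s6}.
Read 'y': {s1, s6} → {s1, s2, s3}.
Read 'y': {s1, s2, s3} → {s1, s2, s3, s4}.

{s1, s2, s3, s4}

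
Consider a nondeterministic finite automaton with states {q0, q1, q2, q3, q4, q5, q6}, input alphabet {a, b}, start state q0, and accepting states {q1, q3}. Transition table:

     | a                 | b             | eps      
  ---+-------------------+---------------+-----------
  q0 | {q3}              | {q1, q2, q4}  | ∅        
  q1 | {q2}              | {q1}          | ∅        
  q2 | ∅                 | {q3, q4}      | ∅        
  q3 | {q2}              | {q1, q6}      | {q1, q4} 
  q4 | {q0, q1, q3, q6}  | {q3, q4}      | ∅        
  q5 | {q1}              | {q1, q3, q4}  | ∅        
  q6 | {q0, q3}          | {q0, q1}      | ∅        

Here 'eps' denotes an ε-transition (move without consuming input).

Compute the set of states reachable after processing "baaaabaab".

{q0, q1, q2, q3, q4, q6}

Start in {q0}.
Read 'b': q0→{q1, q2, q4}; now {q1, q2, q4}.
Read 'a': q1→{q2}, q2→∅, q4→{q0, q1, q3, q6}; union {q0, q1, q2, q3, q6}; ε-closure = {q0, q1, q2, q3, q4, q6}.
Read 'a': q0→{q3}, q1→{q2}, q2→∅, q3→{q2}, q4→{q0, q1, q3, q6}, q6→{q0, q3}; union {q0, q1, q2, q3, q6}; ε-closure = {q0, q1, q2, q3, q4, q6}.
Read 'a': q0→{q3}, q1→{q2}, q2→∅, q3→{q2}, q4→{q0, q1, q3, q6}, q6→{q0, q3}; union {q0, q1, q2, q3, q6}; ε-closure = {q0, q1, q2, q3, q4, q6}.
Read 'a': q0→{q3}, q1→{q2}, q2→∅, q3→{q2}, q4→{q0, q1, q3, q6}, q6→{q0, q3}; union {q0, q1, q2, q3, q6}; ε-closure = {q0, q1, q2, q3, q4, q6}.
Read 'b': q0→{q1, q2, q4}, q1→{q1}, q2→{q3, q4}, q3→{q1, q6}, q4→{q3, q4}, q6→{q0, q1}; now {q0, q1, q2, q3, q4, q6}.
Read 'a': q0→{q3}, q1→{q2}, q2→∅, q3→{q2}, q4→{q0, q1, q3, q6}, q6→{q0, q3}; union {q0, q1, q2, q3, q6}; ε-closure = {q0, q1, q2, q3, q4, q6}.
Read 'a': q0→{q3}, q1→{q2}, q2→∅, q3→{q2}, q4→{q0, q1, q3, q6}, q6→{q0, q3}; union {q0, q1, q2, q3, q6}; ε-closure = {q0, q1, q2, q3, q4, q6}.
Read 'b': q0→{q1, q2, q4}, q1→{q1}, q2→{q3, q4}, q3→{q1, q6}, q4→{q3, q4}, q6→{q0, q1}; now {q0, q1, q2, q3, q4, q6}.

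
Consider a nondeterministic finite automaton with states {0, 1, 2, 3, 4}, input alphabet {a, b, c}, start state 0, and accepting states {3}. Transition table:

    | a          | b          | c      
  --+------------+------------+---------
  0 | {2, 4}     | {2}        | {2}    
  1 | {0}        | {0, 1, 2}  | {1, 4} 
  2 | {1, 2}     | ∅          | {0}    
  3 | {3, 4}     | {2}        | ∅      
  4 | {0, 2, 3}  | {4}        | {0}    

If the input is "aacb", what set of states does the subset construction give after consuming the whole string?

{0, 1, 2, 4}

Start in {0}.
Read 'a': {0} → {2, 4}.
Read 'a': {2, 4} → {0, 1, 2, 3}.
Read 'c': {0, 1, 2, 3} → {0, 1, 2, 4}.
Read 'b': {0, 1, 2, 4} → {0, 1, 2, 4}.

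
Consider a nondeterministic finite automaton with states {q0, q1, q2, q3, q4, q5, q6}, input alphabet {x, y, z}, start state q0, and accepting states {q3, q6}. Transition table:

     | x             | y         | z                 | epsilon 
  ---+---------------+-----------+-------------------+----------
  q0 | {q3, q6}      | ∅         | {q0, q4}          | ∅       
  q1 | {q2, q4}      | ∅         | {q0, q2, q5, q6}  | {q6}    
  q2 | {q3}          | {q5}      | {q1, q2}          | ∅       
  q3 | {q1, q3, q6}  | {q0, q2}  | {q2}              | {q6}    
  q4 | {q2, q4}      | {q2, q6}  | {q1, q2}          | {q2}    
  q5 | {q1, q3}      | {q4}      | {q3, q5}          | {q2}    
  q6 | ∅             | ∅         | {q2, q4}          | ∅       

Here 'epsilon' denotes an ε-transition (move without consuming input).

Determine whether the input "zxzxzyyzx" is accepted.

Yes

Start in {q0}.
Read 'z': q0→{q0, q4}; union {q0, q4}; ε-closure = {q0, q2, q4}.
Read 'x': q0→{q3, q6}, q2→{q3}, q4→{q2, q4}; now {q2, q3, q4, q6}.
Read 'z': q2→{q1, q2}, q3→{q2}, q4→{q1, q2}, q6→{q2, q4}; union {q1, q2, q4}; ε-closure = {q1, q2, q4, q6}.
Read 'x': q1→{q2, q4}, q2→{q3}, q4→{q2, q4}, q6→∅; union {q2, q3, q4}; ε-closure = {q2, q3, q4, q6}.
Read 'z': q2→{q1, q2}, q3→{q2}, q4→{q1, q2}, q6→{q2, q4}; union {q1, q2, q4}; ε-closure = {q1, q2, q4, q6}.
Read 'y': q1→∅, q2→{q5}, q4→{q2, q6}, q6→∅; now {q2, q5, q6}.
Read 'y': q2→{q5}, q5→{q4}, q6→∅; union {q4, q5}; ε-closure = {q2, q4, q5}.
Read 'z': q2→{q1, q2}, q4→{q1, q2}, q5→{q3, q5}; union {q1, q2, q3, q5}; ε-closure = {q1, q2, q3, q5, q6}.
Read 'x': q1→{q2, q4}, q2→{q3}, q3→{q1, q3, q6}, q5→{q1, q3}, q6→∅; now {q1, q2, q3, q4, q6}.
The final set {q1, q2, q3, q4, q6} contains the accepting states q3, q6.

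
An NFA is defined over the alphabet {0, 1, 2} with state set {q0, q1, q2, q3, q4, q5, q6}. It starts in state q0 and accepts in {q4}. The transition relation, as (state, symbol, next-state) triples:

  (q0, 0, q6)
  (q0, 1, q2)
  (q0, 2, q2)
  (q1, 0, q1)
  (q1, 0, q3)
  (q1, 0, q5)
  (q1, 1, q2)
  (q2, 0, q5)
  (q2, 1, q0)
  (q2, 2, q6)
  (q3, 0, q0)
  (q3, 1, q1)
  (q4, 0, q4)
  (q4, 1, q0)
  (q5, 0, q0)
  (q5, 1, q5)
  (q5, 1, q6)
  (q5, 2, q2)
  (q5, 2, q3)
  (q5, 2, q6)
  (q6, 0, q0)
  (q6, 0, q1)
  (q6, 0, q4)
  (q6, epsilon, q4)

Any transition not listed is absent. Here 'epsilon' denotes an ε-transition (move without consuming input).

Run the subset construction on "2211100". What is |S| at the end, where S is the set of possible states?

Start in {q0}.
Read '2': q0→{q2}; now {q2}.
Read '2': q2→{q6}; union {q6}; ε-closure = {q4, q6}.
Read '1': q4→{q0}, q6→∅; now {q0}.
Read '1': q0→{q2}; now {q2}.
Read '1': q2→{q0}; now {q0}.
Read '0': q0→{q6}; union {q6}; ε-closure = {q4, q6}.
Read '0': q4→{q4}, q6→{q0, q1, q4}; now {q0, q1, q4}.
That set has 3 states.

3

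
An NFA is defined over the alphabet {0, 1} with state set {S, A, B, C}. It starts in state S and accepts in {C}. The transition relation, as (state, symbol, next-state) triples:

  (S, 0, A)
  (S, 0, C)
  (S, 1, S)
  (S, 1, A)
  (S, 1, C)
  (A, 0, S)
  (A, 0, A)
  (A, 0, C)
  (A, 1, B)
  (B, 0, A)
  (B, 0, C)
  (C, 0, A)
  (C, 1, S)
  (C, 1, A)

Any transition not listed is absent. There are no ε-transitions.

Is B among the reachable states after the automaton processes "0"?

No

Start in {S}.
Read '0': S→{A, C}; now {A, C}.
State B is not in {A, C}.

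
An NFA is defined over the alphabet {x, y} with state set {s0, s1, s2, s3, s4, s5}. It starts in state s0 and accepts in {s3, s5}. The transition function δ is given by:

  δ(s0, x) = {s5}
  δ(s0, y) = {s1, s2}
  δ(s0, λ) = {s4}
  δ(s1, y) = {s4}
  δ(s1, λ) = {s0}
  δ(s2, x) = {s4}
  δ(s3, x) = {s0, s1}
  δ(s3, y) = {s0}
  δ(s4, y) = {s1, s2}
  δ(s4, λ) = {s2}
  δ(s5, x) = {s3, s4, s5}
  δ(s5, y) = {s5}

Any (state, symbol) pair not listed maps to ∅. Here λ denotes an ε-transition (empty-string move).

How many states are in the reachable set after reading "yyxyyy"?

5

Start: ε-closure({s0}) = {s0, s2, s4}.
Read 'y': s0→{s1, s2}, s2→∅, s4→{s1, s2}; union {s1, s2}; ε-closure = {s0, s1, s2, s4}.
Read 'y': s0→{s1, s2}, s1→{s4}, s2→∅, s4→{s1, s2}; union {s1, s2, s4}; ε-closure = {s0, s1, s2, s4}.
Read 'x': s0→{s5}, s1→∅, s2→{s4}, s4→∅; union {s4, s5}; ε-closure = {s2, s4, s5}.
Read 'y': s2→∅, s4→{s1, s2}, s5→{s5}; union {s1, s2, s5}; ε-closure = {s0, s1, s2, s4, s5}.
Read 'y': s0→{s1, s2}, s1→{s4}, s2→∅, s4→{s1, s2}, s5→{s5}; union {s1, s2, s4, s5}; ε-closure = {s0, s1, s2, s4, s5}.
Read 'y': s0→{s1, s2}, s1→{s4}, s2→∅, s4→{s1, s2}, s5→{s5}; union {s1, s2, s4, s5}; ε-closure = {s0, s1, s2, s4, s5}.
That set has 5 states.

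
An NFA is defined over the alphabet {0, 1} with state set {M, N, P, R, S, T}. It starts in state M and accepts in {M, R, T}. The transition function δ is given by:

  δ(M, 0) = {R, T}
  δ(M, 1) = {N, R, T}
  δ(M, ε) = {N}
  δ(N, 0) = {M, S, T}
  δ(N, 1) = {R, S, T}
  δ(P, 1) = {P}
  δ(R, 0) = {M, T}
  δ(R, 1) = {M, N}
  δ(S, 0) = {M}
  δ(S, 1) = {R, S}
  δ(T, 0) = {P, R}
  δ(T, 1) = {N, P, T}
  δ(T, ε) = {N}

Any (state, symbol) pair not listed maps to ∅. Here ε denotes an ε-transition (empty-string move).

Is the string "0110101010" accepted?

Yes

Start: ε-closure({M}) = {M, N}.
Read '0': {M, N} → {M, N, R, S, T}.
Read '1': {M, N, R, S, T} → {M, N, P, R, S, T}.
Read '1': {M, N, P, R, S, T} → {M, N, P, R, S, T}.
Read '0': {M, N, P, R, S, T} → {M, N, P, R, S, T}.
Read '1': {M, N, P, R, S, T} → {M, N, P, R, S, T}.
Read '0': {M, N, P, R, S, T} → {M, N, P, R, S, T}.
Read '1': {M, N, P, R, S, T} → {M, N, P, R, S, T}.
Read '0': {M, N, P, R, S, T} → {M, N, P, R, S, T}.
Read '1': {M, N, P, R, S, T} → {M, N, P, R, S, T}.
Read '0': {M, N, P, R, S, T} → {M, N, P, R, S, T}.
The final set {M, N, P, R, S, T} contains the accepting states M, R, T.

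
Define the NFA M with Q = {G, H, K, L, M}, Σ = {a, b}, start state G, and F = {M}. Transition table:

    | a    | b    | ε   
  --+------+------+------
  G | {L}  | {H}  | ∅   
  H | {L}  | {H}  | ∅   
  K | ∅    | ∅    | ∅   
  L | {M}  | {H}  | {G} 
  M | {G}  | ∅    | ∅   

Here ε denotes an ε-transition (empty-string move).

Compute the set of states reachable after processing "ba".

{G, L}

Start in {G}.
Read 'b': G→{H}; now {H}.
Read 'a': H→{L}; union {L}; ε-closure = {G, L}.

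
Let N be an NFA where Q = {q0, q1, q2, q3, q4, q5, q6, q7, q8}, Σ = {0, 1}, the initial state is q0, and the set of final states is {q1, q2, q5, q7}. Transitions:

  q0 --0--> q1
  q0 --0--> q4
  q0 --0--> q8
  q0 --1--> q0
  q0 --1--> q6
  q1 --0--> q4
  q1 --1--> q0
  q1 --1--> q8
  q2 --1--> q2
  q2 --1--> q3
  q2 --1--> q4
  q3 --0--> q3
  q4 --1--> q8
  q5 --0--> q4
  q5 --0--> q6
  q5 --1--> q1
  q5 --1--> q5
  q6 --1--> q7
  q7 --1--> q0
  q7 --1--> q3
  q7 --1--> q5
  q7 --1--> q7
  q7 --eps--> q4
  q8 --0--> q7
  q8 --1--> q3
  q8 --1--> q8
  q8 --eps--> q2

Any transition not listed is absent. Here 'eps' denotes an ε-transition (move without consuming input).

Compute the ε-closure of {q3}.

{q3}

Begin with {q3}.
No ε-moves leave this set, so the closure equals the set itself.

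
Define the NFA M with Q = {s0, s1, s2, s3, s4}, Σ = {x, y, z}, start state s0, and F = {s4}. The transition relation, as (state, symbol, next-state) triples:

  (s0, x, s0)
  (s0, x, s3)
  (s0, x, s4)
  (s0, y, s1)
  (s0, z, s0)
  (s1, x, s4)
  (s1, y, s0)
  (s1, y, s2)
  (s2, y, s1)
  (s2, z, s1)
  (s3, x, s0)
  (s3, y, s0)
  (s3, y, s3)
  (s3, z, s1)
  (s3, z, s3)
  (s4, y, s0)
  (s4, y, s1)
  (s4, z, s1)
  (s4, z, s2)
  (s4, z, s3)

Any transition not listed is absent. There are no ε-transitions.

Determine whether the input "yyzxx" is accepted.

Start in {s0}.
Read 'y': s0→{s1}; now {s1}.
Read 'y': s1→{s0, s2}; now {s0, s2}.
Read 'z': s0→{s0}, s2→{s1}; now {s0, s1}.
Read 'x': s0→{s0, s3, s4}, s1→{s4}; now {s0, s3, s4}.
Read 'x': s0→{s0, s3, s4}, s3→{s0}, s4→∅; now {s0, s3, s4}.
The final set {s0, s3, s4} contains the accepting state s4.

Yes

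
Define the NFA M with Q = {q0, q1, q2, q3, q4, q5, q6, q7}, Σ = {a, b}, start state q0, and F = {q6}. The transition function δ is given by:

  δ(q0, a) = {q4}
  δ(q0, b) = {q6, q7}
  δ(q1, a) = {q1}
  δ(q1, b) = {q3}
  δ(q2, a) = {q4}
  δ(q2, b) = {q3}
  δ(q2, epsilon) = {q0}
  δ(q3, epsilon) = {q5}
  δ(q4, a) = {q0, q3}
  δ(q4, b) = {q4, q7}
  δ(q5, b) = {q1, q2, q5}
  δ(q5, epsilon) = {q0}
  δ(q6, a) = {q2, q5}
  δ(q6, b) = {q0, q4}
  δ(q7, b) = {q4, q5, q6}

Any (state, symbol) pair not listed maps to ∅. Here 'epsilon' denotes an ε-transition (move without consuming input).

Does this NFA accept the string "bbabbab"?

Start in {q0}.
Read 'b': q0→{q6, q7}; now {q6, q7}.
Read 'b': q6→{q0, q4}, q7→{q4, q5, q6}; now {q0, q4, q5, q6}.
Read 'a': q0→{q4}, q4→{q0, q3}, q5→∅, q6→{q2, q5}; now {q0, q2, q3, q4, q5}.
Read 'b': q0→{q6, q7}, q2→{q3}, q3→∅, q4→{q4, q7}, q5→{q1, q2, q5}; union {q1, q2, q3, q4, q5, q6, q7}; ε-closure = {q0, q1, q2, q3, q4, q5, q6, q7}.
Read 'b': q0→{q6, q7}, q1→{q3}, q2→{q3}, q3→∅, q4→{q4, q7}, q5→{q1, q2, q5}, q6→{q0, q4}, q7→{q4, q5, q6}; now {q0, q1, q2, q3, q4, q5, q6, q7}.
Read 'a': q0→{q4}, q1→{q1}, q2→{q4}, q3→∅, q4→{q0, q3}, q5→∅, q6→{q2, q5}, q7→∅; now {q0, q1, q2, q3, q4, q5}.
Read 'b': q0→{q6, q7}, q1→{q3}, q2→{q3}, q3→∅, q4→{q4, q7}, q5→{q1, q2, q5}; union {q1, q2, q3, q4, q5, q6, q7}; ε-closure = {q0, q1, q2, q3, q4, q5, q6, q7}.
The final set {q0, q1, q2, q3, q4, q5, q6, q7} contains the accepting state q6.

Yes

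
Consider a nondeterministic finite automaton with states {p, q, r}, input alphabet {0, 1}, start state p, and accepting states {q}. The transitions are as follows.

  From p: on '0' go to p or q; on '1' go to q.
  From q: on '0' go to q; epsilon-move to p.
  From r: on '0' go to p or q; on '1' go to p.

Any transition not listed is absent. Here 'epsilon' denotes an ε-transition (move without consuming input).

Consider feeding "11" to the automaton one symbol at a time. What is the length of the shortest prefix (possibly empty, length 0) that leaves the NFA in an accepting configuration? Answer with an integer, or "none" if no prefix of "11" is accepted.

1

Start in {p}.
Read '1': p→{q}; union {q}; ε-closure = {p, q}.
None of the earlier sets intersect F, but {p, q} does.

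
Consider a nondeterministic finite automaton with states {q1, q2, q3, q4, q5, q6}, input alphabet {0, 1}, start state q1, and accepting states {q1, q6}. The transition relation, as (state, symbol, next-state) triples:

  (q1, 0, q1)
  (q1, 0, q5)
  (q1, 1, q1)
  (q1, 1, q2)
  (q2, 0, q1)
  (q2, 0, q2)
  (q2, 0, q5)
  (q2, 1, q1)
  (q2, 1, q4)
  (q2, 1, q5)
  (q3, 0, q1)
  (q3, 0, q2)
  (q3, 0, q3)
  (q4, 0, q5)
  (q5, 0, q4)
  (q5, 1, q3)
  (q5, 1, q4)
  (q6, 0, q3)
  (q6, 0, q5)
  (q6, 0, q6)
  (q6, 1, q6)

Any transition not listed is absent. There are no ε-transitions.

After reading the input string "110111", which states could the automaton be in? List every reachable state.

{q1, q2, q3, q4, q5}

Start in {q1}.
Read '1': q1→{q1, q2}; now {q1, q2}.
Read '1': q1→{q1, q2}, q2→{q1, q4, q5}; now {q1, q2, q4, q5}.
Read '0': q1→{q1, q5}, q2→{q1, q2, q5}, q4→{q5}, q5→{q4}; now {q1, q2, q4, q5}.
Read '1': q1→{q1, q2}, q2→{q1, q4, q5}, q4→∅, q5→{q3, q4}; now {q1, q2, q3, q4, q5}.
Read '1': q1→{q1, q2}, q2→{q1, q4, q5}, q3→∅, q4→∅, q5→{q3, q4}; now {q1, q2, q3, q4, q5}.
Read '1': q1→{q1, q2}, q2→{q1, q4, q5}, q3→∅, q4→∅, q5→{q3, q4}; now {q1, q2, q3, q4, q5}.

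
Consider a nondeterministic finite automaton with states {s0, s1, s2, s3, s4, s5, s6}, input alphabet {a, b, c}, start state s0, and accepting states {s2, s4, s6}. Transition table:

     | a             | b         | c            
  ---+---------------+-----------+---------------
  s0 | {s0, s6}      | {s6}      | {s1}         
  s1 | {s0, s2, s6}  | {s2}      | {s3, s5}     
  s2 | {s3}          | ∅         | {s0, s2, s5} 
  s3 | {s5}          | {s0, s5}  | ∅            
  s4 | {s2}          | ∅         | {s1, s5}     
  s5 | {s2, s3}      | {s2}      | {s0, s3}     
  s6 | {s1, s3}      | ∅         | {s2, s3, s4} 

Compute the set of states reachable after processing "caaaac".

Start in {s0}.
Read 'c': {s0} → {s1}.
Read 'a': {s1} → {s0, s2, s6}.
Read 'a': {s0, s2, s6} → {s0, s1, s3, s6}.
Read 'a': {s0, s1, s3, s6} → {s0, s1, s2, s3, s5, s6}.
Read 'a': {s0, s1, s2, s3, s5, s6} → {s0, s1, s2, s3, s5, s6}.
Read 'c': {s0, s1, s2, s3, s5, s6} → {s0, s1, s2, s3, s4, s5}.

{s0, s1, s2, s3, s4, s5}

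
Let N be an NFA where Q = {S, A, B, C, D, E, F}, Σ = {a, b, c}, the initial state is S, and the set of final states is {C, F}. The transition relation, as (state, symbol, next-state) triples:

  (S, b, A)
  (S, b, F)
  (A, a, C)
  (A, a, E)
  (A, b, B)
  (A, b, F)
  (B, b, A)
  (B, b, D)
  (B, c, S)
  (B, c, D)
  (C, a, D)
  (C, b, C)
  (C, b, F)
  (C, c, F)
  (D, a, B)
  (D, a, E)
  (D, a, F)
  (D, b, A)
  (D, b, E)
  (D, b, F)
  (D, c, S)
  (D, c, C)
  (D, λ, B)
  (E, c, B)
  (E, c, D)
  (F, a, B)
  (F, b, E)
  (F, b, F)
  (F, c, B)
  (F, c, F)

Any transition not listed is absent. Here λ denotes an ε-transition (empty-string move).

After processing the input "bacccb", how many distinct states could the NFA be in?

6

Start in {S}.
Read 'b': S→{A, F}; now {A, F}.
Read 'a': A→{C, E}, F→{B}; now {B, C, E}.
Read 'c': B→{S, D}, C→{F}, E→{B, D}; now {S, B, D, F}.
Read 'c': S→∅, B→{S, D}, D→{S, C}, F→{B, F}; now {S, B, C, D, F}.
Read 'c': S→∅, B→{S, D}, C→{F}, D→{S, C}, F→{B, F}; now {S, B, C, D, F}.
Read 'b': S→{A, F}, B→{A, D}, C→{C, F}, D→{A, E, F}, F→{E, F}; union {A, C, D, E, F}; ε-closure = {A, B, C, D, E, F}.
That set has 6 states.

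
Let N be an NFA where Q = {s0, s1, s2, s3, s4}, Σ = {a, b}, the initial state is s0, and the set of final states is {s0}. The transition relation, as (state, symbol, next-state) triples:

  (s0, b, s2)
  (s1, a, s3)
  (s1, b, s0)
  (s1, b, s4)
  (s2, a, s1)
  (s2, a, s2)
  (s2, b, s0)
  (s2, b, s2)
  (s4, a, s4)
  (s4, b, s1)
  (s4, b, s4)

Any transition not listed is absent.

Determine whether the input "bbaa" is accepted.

No

Start in {s0}.
Read 'b': {s0} → {s2}.
Read 'b': {s2} → {s0, s2}.
Read 'a': {s0, s2} → {s1, s2}.
Read 'a': {s1, s2} → {s1, s2, s3}.
The final set {s1, s2, s3} contains no accepting state.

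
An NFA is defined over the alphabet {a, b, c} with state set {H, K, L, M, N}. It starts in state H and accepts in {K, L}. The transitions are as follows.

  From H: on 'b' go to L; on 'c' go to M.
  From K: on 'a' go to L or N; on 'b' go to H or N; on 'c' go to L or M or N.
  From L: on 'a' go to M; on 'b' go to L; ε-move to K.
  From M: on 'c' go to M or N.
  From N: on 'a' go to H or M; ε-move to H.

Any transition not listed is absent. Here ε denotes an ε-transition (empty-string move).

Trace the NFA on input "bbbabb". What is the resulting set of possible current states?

Start in {H}.
Read 'b': H→{L}; union {L}; ε-closure = {K, L}.
Read 'b': K→{H, N}, L→{L}; union {H, L, N}; ε-closure = {H, K, L, N}.
Read 'b': H→{L}, K→{H, N}, L→{L}, N→∅; union {H, L, N}; ε-closure = {H, K, L, N}.
Read 'a': H→∅, K→{L, N}, L→{M}, N→{H, M}; union {H, L, M, N}; ε-closure = {H, K, L, M, N}.
Read 'b': H→{L}, K→{H, N}, L→{L}, M→∅, N→∅; union {H, L, N}; ε-closure = {H, K, L, N}.
Read 'b': H→{L}, K→{H, N}, L→{L}, N→∅; union {H, L, N}; ε-closure = {H, K, L, N}.

{H, K, L, N}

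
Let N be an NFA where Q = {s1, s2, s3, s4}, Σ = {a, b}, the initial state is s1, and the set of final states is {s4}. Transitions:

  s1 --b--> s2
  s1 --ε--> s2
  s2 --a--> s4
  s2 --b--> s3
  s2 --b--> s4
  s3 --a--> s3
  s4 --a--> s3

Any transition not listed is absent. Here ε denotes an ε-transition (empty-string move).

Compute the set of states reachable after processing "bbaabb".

Start: ε-closure({s1}) = {s1, s2}.
Read 'b': s1→{s2}, s2→{s3, s4}; now {s2, s3, s4}.
Read 'b': s2→{s3, s4}, s3→∅, s4→∅; now {s3, s4}.
Read 'a': s3→{s3}, s4→{s3}; now {s3}.
Read 'a': s3→{s3}; now {s3}.
Read 'b': s3→∅; now ∅.
The set is empty and remains empty for the remaining 1 symbol.

∅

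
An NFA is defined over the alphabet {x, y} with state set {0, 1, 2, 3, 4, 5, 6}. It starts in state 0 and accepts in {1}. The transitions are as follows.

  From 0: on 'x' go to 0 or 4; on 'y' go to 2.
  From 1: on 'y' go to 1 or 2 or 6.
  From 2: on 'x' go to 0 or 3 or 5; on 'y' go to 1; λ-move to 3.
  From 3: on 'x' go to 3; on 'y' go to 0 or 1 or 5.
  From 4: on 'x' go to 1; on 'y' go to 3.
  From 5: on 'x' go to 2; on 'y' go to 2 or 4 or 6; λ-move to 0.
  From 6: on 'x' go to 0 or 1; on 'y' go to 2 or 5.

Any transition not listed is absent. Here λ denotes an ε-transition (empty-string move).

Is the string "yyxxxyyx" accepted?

Start in {0}.
Read 'y': 0→{2}; union {2}; ε-closure = {2, 3}.
Read 'y': 2→{1}, 3→{0, 1, 5}; now {0, 1, 5}.
Read 'x': 0→{0, 4}, 1→∅, 5→{2}; union {0, 2, 4}; ε-closure = {0, 2, 3, 4}.
Read 'x': 0→{0, 4}, 2→{0, 3, 5}, 3→{3}, 4→{1}; now {0, 1, 3, 4, 5}.
Read 'x': 0→{0, 4}, 1→∅, 3→{3}, 4→{1}, 5→{2}; now {0, 1, 2, 3, 4}.
Read 'y': 0→{2}, 1→{1, 2, 6}, 2→{1}, 3→{0, 1, 5}, 4→{3}; now {0, 1, 2, 3, 5, 6}.
Read 'y': 0→{2}, 1→{1, 2, 6}, 2→{1}, 3→{0, 1, 5}, 5→{2, 4, 6}, 6→{2, 5}; union {0, 1, 2, 4, 5, 6}; ε-closure = {0, 1, 2, 3, 4, 5, 6}.
Read 'x': 0→{0, 4}, 1→∅, 2→{0, 3, 5}, 3→{3}, 4→{1}, 5→{2}, 6→{0, 1}; now {0, 1, 2, 3, 4, 5}.
The final set {0, 1, 2, 3, 4, 5} contains the accepting state 1.

Yes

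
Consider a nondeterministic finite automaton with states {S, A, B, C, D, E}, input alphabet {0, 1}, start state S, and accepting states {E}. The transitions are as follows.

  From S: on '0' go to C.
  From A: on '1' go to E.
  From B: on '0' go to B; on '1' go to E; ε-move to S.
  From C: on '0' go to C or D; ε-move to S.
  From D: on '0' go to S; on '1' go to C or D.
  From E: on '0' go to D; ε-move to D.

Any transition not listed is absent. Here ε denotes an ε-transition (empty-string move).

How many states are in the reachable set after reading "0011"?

3

Start in {S}.
Read '0': S→{C}; union {C}; ε-closure = {S, C}.
Read '0': S→{C}, C→{C, D}; union {C, D}; ε-closure = {S, C, D}.
Read '1': S→∅, C→∅, D→{C, D}; union {C, D}; ε-closure = {S, C, D}.
Read '1': S→∅, C→∅, D→{C, D}; union {C, D}; ε-closure = {S, C, D}.
That set has 3 states.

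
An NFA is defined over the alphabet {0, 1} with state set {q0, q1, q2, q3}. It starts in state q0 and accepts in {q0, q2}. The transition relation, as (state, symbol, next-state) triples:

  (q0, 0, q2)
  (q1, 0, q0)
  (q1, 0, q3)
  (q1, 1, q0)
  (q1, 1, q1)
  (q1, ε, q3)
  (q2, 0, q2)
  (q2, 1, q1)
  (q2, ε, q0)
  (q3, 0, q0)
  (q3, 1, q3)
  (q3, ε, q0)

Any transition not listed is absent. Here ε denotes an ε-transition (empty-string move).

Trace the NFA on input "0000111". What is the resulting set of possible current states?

Start in {q0}.
Read '0': q0→{q2}; union {q2}; ε-closure = {q0, q2}.
Read '0': q0→{q2}, q2→{q2}; union {q2}; ε-closure = {q0, q2}.
Read '0': q0→{q2}, q2→{q2}; union {q2}; ε-closure = {q0, q2}.
Read '0': q0→{q2}, q2→{q2}; union {q2}; ε-closure = {q0, q2}.
Read '1': q0→∅, q2→{q1}; union {q1}; ε-closure = {q0, q1, q3}.
Read '1': q0→∅, q1→{q0, q1}, q3→{q3}; now {q0, q1, q3}.
Read '1': q0→∅, q1→{q0, q1}, q3→{q3}; now {q0, q1, q3}.

{q0, q1, q3}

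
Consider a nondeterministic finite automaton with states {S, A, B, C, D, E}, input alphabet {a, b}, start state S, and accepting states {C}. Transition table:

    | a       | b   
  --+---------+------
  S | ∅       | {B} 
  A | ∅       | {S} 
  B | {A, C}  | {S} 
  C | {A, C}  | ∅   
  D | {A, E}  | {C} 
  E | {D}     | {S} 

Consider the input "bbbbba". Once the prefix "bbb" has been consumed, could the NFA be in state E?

Start in {S}.
Read 'b': S→{B}; now {B}.
Read 'b': B→{S}; now {S}.
Read 'b': S→{B}; now {B}.
State E is not in {B}.

No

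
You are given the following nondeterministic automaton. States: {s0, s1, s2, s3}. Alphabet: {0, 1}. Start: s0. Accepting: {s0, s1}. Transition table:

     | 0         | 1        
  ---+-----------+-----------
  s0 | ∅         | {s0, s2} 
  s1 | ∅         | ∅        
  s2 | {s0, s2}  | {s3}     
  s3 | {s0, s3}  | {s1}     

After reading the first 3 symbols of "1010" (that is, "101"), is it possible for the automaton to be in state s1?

No

Start in {s0}.
Read '1': s0→{s0, s2}; now {s0, s2}.
Read '0': s0→∅, s2→{s0, s2}; now {s0, s2}.
Read '1': s0→{s0, s2}, s2→{s3}; now {s0, s2, s3}.
State s1 is not in {s0, s2, s3}.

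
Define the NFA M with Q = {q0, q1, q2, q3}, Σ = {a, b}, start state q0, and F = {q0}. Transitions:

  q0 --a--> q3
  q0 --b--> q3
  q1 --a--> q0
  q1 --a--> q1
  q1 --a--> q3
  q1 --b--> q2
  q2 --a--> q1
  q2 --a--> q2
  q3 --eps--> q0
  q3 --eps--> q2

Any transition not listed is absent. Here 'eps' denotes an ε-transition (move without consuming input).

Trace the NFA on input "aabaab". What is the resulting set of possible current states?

Start in {q0}.
Read 'a': {q0} → {q0, q2, q3}.
Read 'a': {q0, q2, q3} → {q0, q1, q2, q3}.
Read 'b': {q0, q1, q2, q3} → {q0, q2, q3}.
Read 'a': {q0, q2, q3} → {q0, q1, q2, q3}.
Read 'a': {q0, q1, q2, q3} → {q0, q1, q2, q3}.
Read 'b': {q0, q1, q2, q3} → {q0, q2, q3}.

{q0, q2, q3}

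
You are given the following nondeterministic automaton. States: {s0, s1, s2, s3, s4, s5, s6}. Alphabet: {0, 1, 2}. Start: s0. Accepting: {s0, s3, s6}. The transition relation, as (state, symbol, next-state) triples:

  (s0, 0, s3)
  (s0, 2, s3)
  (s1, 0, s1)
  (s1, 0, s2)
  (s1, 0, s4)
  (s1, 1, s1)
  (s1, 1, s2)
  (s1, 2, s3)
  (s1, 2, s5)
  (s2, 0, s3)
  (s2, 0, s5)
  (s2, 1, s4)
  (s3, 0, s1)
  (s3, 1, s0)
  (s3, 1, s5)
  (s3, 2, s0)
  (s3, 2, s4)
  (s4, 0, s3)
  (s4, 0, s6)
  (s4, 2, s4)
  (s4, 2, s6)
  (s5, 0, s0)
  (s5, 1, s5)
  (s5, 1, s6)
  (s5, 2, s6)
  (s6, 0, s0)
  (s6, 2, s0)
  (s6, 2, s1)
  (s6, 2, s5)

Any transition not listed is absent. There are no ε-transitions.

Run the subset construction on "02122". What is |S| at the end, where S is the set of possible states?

0

Start in {s0}.
Read '0': s0→{s3}; now {s3}.
Read '2': s3→{s0, s4}; now {s0, s4}.
Read '1': s0→∅, s4→∅; now ∅.
The set is empty and remains empty for the remaining 2 symbols.
That set has 0 states.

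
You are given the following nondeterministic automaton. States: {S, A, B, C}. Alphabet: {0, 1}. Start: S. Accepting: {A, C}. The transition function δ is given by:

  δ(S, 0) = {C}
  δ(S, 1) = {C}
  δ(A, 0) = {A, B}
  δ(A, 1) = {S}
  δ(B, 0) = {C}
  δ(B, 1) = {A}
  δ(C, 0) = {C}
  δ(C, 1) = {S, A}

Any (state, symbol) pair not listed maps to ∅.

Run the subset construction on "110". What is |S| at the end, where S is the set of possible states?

Start in {S}.
Read '1': {S} → {C}.
Read '1': {C} → {S, A}.
Read '0': {S, A} → {A, B, C}.
That set has 3 states.

3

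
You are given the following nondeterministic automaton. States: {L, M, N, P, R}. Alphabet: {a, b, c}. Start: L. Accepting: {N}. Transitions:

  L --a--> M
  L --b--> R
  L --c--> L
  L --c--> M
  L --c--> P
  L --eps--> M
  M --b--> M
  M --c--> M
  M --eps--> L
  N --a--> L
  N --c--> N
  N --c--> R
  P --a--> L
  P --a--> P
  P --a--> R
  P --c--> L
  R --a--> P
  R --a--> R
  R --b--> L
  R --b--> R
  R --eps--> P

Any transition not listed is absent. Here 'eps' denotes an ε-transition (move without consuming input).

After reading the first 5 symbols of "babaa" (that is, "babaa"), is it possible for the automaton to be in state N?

No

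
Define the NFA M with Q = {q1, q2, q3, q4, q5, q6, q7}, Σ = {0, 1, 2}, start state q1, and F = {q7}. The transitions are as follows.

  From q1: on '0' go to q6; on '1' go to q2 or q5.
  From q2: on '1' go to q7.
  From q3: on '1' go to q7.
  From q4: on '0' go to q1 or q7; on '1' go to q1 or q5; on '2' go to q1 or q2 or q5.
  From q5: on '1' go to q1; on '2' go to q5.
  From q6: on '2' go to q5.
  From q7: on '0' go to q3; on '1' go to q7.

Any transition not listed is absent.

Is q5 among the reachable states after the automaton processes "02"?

Yes

Start in {q1}.
Read '0': {q1} → {q6}.
Read '2': {q6} → {q5}.
State q5 is in {q5}.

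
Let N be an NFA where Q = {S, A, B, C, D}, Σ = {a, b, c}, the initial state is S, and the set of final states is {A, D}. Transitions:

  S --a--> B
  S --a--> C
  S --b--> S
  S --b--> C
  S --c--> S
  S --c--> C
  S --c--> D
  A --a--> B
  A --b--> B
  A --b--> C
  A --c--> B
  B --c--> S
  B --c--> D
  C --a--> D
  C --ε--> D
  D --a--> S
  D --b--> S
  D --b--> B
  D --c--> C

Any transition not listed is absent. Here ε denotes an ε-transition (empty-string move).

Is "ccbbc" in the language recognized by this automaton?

Start in {S}.
Read 'c': S→{S, C, D}; now {S, C, D}.
Read 'c': S→{S, C, D}, C→∅, D→{C}; now {S, C, D}.
Read 'b': S→{S, C}, C→∅, D→{S, B}; union {S, B, C}; ε-closure = {S, B, C, D}.
Read 'b': S→{S, C}, B→∅, C→∅, D→{S, B}; union {S, B, C}; ε-closure = {S, B, C, D}.
Read 'c': S→{S, C, D}, B→{S, D}, C→∅, D→{C}; now {S, C, D}.
The final set {S, C, D} contains the accepting state D.

Yes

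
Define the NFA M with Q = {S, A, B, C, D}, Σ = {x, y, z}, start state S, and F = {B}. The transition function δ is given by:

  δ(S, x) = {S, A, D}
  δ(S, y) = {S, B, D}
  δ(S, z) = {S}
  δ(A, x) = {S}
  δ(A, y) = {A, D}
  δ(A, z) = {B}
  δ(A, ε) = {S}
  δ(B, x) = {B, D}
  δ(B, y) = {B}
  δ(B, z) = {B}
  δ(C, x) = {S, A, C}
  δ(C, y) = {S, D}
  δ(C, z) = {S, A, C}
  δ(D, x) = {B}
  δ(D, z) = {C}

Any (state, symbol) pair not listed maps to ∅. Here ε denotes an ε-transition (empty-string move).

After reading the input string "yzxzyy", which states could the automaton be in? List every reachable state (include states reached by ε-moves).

Start in {S}.
Read 'y': {S} → {S, B, D}.
Read 'z': {S, B, D} → {S, B, C}.
Read 'x': {S, B, C} → {S, A, B, C, D}.
Read 'z': {S, A, B, C, D} → {S, A, B, C}.
Read 'y': {S, A, B, C} → {S, A, B, D}.
Read 'y': {S, A, B, D} → {S, A, B, D}.

{S, A, B, D}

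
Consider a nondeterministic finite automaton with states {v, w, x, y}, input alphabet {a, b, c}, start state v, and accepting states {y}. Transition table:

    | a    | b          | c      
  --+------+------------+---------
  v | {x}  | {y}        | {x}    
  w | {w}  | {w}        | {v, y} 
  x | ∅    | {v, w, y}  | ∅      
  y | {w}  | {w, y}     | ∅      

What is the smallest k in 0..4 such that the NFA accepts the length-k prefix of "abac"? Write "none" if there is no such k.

Start in {v}.
Read 'a': v→{x}; now {x}.
Read 'b': x→{v, w, y}; now {v, w, y}.
None of the earlier sets intersect F, but {v, w, y} does.

2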